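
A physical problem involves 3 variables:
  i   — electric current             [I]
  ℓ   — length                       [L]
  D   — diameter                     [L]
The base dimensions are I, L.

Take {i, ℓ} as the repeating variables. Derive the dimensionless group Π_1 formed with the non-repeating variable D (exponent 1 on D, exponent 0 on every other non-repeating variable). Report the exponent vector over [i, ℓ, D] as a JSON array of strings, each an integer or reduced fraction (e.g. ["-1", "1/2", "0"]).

Exponent matrix [I,L] × [i,ℓ,D]:
  I: [ 1  0  0]
  L: [ 0  1  1]
Row reduction gives pivot columns i,ℓ; rank = 2
Repeat: i,ℓ; free: D
RREF:
  r0: [   1    0    0]
  r1: [   0    1    1]
Fix exponent of D at 1; solve each RREF row for its pivot's exponent:
  r0: exp(i) + (0)·1 = 0 ⇒ exp(i) = 0
  r1: exp(ℓ) + (1)·1 = 0 ⇒ exp(ℓ) = -1
Π_1 = ℓ^-1 · D

["0", "-1", "1"]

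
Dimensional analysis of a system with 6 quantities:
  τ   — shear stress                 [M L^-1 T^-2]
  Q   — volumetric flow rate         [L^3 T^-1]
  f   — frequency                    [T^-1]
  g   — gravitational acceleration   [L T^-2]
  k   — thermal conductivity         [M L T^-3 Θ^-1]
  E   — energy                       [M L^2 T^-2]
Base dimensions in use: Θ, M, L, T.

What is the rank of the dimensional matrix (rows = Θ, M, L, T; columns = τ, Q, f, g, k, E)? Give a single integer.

Write exponents as rows Θ,M,L,T / cols τ,Q,f,g,k,E:
  Θ: [ 0  0  0  0 -1  0]
  M: [ 1  0  0  0  1  1]
  L: [-1  3  0  1  1  2]
  T: [-2 -1 -1 -2 -3 -2]
Echelon form has 4 nonzero rows (pivots: τ,Q,f,k)

4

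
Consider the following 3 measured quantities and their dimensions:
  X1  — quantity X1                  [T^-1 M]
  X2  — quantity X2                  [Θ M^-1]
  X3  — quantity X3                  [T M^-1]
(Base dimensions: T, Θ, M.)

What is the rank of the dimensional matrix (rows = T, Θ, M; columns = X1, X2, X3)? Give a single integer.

Exponent matrix [T,Θ,M] × [X1,X2,X3]:
  T: [-1  0  1]
  Θ: [ 0  1  0]
  M: [ 1 -1 -1]
Row reduction gives pivot columns X1,X2; rank = 2

2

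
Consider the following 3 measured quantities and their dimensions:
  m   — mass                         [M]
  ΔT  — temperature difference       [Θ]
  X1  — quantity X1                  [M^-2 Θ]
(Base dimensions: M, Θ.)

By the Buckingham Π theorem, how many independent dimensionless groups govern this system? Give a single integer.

1

Exponent matrix [M,Θ] × [m,ΔT,X1]:
  M: [ 1  0 -2]
  Θ: [ 0  1  1]
Row reduction gives pivot columns m,ΔT; rank = 2
n=3, r=2 ⇒ 1 dimensionless group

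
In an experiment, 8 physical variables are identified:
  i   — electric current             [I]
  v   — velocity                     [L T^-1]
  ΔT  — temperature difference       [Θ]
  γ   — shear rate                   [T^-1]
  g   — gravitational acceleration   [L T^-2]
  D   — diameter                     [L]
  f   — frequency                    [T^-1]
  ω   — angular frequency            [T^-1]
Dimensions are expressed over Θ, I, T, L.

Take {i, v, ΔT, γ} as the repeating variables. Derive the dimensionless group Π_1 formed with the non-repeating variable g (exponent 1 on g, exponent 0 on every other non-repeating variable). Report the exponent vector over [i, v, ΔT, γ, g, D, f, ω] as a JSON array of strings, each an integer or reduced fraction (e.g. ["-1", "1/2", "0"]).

["0", "-1", "0", "-1", "1", "0", "0", "0"]

Dimensional matrix (Θ×I×T×L by i×v×ΔT×γ×g×D×f×ω):
  Θ: [ 0  0  1  0  0  0  0  0]
  I: [ 1  0  0  0  0  0  0  0]
  T: [ 0 -1  0 -1 -2  0 -1 -1]
  L: [ 0  1  0  0  1  1  0  0]
RREF → pivots at {i,v,ΔT,γ} ⇒ r = 4
Pivot set = {i,v,ΔT,γ}, free = {g,D,f,ω}
RREF:
  r0: [   1    0    0    0    0    0    0    0]
  r1: [   0    1    0    0    1    1    0    0]
  r2: [   0    0    1    0    0    0    0    0]
  r3: [   0    0    0    1    1   -1    1    1]
Fix exponent of g at 1, D at 0, f at 0, ω at 0; solve each RREF row for its pivot's exponent:
  r0: exp(i) + (0)·1 = 0 ⇒ exp(i) = 0
  r1: exp(v) + (1)·1 = 0 ⇒ exp(v) = -1
  r2: exp(ΔT) + (0)·1 = 0 ⇒ exp(ΔT) = 0
  r3: exp(γ) + (1)·1 = 0 ⇒ exp(γ) = -1
Π_1 = v^-1 · γ^-1 · g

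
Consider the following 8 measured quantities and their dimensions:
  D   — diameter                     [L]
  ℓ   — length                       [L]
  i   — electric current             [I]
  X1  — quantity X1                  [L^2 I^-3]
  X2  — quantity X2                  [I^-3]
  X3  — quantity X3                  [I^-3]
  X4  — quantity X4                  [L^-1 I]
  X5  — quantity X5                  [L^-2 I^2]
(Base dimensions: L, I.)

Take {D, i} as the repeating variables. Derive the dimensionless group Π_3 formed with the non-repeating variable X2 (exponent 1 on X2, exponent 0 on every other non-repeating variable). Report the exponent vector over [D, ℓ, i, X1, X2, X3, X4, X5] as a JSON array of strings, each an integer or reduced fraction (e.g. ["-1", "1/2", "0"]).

["0", "0", "3", "0", "1", "0", "0", "0"]

Write exponents as rows L,I / cols D,ℓ,i,X1,X2,X3,X4,X5:
  L: [ 1  1  0  2  0  0 -1 -2]
  I: [ 0  0  1 -3 -3 -3  1  2]
Echelon form has 2 nonzero rows (pivots: D,i)
Pivot set = {D,i}, free = {ℓ,X1,X2,X3,X4,X5}
RREF:
  r0: [   1    1    0    2    0    0   -1   -2]
  r1: [   0    0    1   -3   -3   -3    1    2]
Fix exponent of X2 at 1, ℓ at 0, X1 at 0, X3 at 0, X4 at 0, X5 at 0; solve each RREF row for its pivot's exponent:
  r0: exp(D) + (0)·1 = 0 ⇒ exp(D) = 0
  r1: exp(i) + (-3)·1 = 0 ⇒ exp(i) = 3
Π_3 = i^3 · X2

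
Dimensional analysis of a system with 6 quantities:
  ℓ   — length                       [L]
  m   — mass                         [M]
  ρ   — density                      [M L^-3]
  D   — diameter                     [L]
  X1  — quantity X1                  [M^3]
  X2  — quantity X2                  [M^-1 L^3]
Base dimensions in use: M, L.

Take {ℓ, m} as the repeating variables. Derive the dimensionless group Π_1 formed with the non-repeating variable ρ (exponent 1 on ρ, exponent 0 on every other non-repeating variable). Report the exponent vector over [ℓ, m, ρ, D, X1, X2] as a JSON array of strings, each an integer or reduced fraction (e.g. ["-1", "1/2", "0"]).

Write exponents as rows M,L / cols ℓ,m,ρ,D,X1,X2:
  M: [ 0  1  1  0  3 -1]
  L: [ 1  0 -3  1  0  3]
RREF → pivots at {ℓ,m} ⇒ r = 2
Repeat: ℓ,m; free: ρ,D,X1,X2
RREF:
  r0: [   1    0   -3    1    0    3]
  r1: [   0    1    1    0    3   -1]
Fix exponent of ρ at 1, D at 0, X1 at 0, X2 at 0; solve each RREF row for its pivot's exponent:
  r0: exp(ℓ) + (-3)·1 = 0 ⇒ exp(ℓ) = 3
  r1: exp(m) + (1)·1 = 0 ⇒ exp(m) = -1
Π_1 = ℓ^3 · m^-1 · ρ

["3", "-1", "1", "0", "0", "0"]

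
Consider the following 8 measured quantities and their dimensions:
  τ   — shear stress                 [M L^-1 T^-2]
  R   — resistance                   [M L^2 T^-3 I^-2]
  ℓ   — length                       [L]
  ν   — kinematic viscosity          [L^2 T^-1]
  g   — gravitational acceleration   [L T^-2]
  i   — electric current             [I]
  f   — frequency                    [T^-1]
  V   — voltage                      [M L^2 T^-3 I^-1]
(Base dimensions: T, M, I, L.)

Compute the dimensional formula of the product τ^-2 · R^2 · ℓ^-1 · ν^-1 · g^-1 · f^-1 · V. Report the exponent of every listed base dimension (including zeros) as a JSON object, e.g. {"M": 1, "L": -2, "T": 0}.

Dimensional matrix (T×M×I×L by τ×R×ℓ×ν×g×i×f×V):
  T: [-2 -3  0 -1 -2  0 -1 -3]
  M: [ 1  1  0  0  0  0  0  1]
  I: [ 0 -2  0  0  0  1  0 -1]
  L: [-1  2  1  2  1  0  0  2]
  [T]: (-2)·-2+(2)·-3+(-1)·0+(-1)·-1+(-1)·-2+(-1)·-1+(1)·-3 = -1
  [M]: (-2)·1+(2)·1+(-1)·0+(-1)·0+(-1)·0+(-1)·0+(1)·1 = 1
  [I]: (-2)·0+(2)·-2+(-1)·0+(-1)·0+(-1)·0+(-1)·0+(1)·-1 = -5
  [L]: (-2)·-1+(2)·2+(-1)·1+(-1)·2+(-1)·1+(-1)·0+(1)·2 = 4
⇒ T^-1 M I^-5 L^4

{"T": -1, "M": 1, "I": -5, "L": 4}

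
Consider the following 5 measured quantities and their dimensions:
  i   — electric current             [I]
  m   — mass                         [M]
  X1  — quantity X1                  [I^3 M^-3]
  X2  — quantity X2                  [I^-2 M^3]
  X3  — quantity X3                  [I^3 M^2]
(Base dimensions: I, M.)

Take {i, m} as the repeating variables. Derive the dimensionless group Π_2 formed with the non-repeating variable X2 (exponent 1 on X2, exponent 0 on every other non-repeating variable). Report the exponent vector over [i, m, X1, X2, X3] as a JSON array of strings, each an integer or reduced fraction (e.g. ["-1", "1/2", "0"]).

["2", "-3", "0", "1", "0"]

Exponent matrix [I,M] × [i,m,X1,X2,X3]:
  I: [ 1  0  3 -2  3]
  M: [ 0  1 -3  3  2]
Row reduction gives pivot columns i,m; rank = 2
Pivot set = {i,m}, free = {X1,X2,X3}
RREF:
  r0: [   1    0    3   -2    3]
  r1: [   0    1   -3    3    2]
Fix exponent of X2 at 1, X1 at 0, X3 at 0; solve each RREF row for its pivot's exponent:
  r0: exp(i) + (-2)·1 = 0 ⇒ exp(i) = 2
  r1: exp(m) + (3)·1 = 0 ⇒ exp(m) = -3
Π_2 = i^2 · m^-3 · X2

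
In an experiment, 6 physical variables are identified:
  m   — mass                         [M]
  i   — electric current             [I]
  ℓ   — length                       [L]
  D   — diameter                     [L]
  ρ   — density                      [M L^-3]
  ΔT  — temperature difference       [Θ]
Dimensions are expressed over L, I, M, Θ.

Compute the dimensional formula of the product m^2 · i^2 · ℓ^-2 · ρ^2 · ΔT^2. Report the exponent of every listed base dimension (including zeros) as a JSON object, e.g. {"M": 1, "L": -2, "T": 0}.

Dimensional matrix (L×I×M×Θ by m×i×ℓ×D×ρ×ΔT):
  L: [ 0  0  1  1 -3  0]
  I: [ 0  1  0  0  0  0]
  M: [ 1  0  0  0  1  0]
  Θ: [ 0  0  0  0  0  1]
  [L]: (2)·0+(2)·0+(-2)·1+(2)·-3+(2)·0 = -8
  [I]: (2)·0+(2)·1+(-2)·0+(2)·0+(2)·0 = 2
  [M]: (2)·1+(2)·0+(-2)·0+(2)·1+(2)·0 = 4
  [Θ]: (2)·0+(2)·0+(-2)·0+(2)·0+(2)·1 = 2
⇒ L^-8 I^2 M^4 Θ^2

{"L": -8, "I": 2, "M": 4, "Θ": 2}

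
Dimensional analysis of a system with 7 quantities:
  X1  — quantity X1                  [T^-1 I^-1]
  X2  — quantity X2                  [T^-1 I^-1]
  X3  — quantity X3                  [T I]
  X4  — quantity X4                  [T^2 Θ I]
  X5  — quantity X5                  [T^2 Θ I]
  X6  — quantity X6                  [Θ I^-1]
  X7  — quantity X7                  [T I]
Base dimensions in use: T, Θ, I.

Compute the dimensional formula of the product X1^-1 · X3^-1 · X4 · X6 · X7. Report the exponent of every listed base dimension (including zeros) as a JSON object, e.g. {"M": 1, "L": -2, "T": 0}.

{"T": 3, "Θ": 2, "I": 1}

Write exponents as rows T,Θ,I / cols X1,X2,X3,X4,X5,X6,X7:
  T: [-1 -1  1  2  2  0  1]
  Θ: [ 0  0  0  1  1  1  0]
  I: [-1 -1  1  1  1 -1  1]
  [T]: (-1)·-1+(-1)·1+(1)·2+(1)·0+(1)·1 = 3
  [Θ]: (-1)·0+(-1)·0+(1)·1+(1)·1+(1)·0 = 2
  [I]: (-1)·-1+(-1)·1+(1)·1+(1)·-1+(1)·1 = 1
⇒ T^3 Θ^2 I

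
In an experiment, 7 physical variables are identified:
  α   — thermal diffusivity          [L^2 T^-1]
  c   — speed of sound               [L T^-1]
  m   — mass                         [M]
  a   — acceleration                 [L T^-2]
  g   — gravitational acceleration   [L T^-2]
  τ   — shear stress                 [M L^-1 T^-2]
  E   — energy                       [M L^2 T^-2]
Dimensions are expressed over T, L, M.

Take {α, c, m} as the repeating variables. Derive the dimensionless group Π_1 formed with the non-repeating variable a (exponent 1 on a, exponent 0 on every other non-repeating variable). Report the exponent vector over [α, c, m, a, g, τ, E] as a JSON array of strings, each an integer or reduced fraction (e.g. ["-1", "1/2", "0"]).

["1", "-3", "0", "1", "0", "0", "0"]

Dimensional matrix (T×L×M by α×c×m×a×g×τ×E):
  T: [-1 -1  0 -2 -2 -2 -2]
  L: [ 2  1  0  1  1 -1  2]
  M: [ 0  0  1  0  0  1  1]
RREF → pivots at {α,c,m} ⇒ r = 3
Pivot set = {α,c,m}, free = {a,g,τ,E}
RREF:
  r0: [   1    0    0   -1   -1   -3    0]
  r1: [   0    1    0    3    3    5    2]
  r2: [   0    0    1    0    0    1    1]
Fix exponent of a at 1, g at 0, τ at 0, E at 0; solve each RREF row for its pivot's exponent:
  r0: exp(α) + (-1)·1 = 0 ⇒ exp(α) = 1
  r1: exp(c) + (3)·1 = 0 ⇒ exp(c) = -3
  r2: exp(m) + (0)·1 = 0 ⇒ exp(m) = 0
Π_1 = α · c^-3 · a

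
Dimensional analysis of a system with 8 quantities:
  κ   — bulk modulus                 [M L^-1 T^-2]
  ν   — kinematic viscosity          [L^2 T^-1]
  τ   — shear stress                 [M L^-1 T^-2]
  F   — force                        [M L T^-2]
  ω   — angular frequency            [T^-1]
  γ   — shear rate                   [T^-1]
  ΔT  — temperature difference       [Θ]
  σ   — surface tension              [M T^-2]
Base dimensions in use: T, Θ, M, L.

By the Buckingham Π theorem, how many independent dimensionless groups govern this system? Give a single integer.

Exponent matrix [T,Θ,M,L] × [κ,ν,τ,F,ω,γ,ΔT,σ]:
  T: [-2 -1 -2 -2 -1 -1  0 -2]
  Θ: [ 0  0  0  0  0  0  1  0]
  M: [ 1  0  1  1  0  0  0  1]
  L: [-1  2 -1  1  0  0  0  0]
Row reduction gives pivot columns κ,ν,F,ΔT; rank = 4
Π count = n − r = 8 − 4 = 4

4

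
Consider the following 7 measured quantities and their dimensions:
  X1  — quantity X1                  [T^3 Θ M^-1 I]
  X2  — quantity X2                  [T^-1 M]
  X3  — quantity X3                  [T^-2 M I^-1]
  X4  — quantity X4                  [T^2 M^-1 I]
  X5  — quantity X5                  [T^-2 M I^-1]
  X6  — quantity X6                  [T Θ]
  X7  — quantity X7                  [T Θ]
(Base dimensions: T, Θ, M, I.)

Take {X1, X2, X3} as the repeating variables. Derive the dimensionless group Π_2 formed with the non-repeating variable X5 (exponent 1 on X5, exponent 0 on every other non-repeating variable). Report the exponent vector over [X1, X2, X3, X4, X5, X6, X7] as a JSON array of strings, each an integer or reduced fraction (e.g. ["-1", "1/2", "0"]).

["0", "0", "-1", "0", "1", "0", "0"]

Dimensional matrix (T×Θ×M×I by X1×X2×X3×X4×X5×X6×X7):
  T: [ 3 -1 -2  2 -2  1  1]
  Θ: [ 1  0  0  0  0  1  1]
  M: [-1  1  1 -1  1  0  0]
  I: [ 1  0 -1  1 -1  0  0]
RREF → pivots at {X1,X2,X3} ⇒ r = 3
Pivot set = {X1,X2,X3}, free = {X4,X5,X6,X7}
RREF:
  r0: [   1    0    0    0    0    1    1]
  r1: [   0    1    0    0    0    0    0]
  r2: [   0    0    1   -1    1    1    1]
  r3: [   0    0    0    0    0    0    0]
Fix exponent of X5 at 1, X4 at 0, X6 at 0, X7 at 0; solve each RREF row for its pivot's exponent:
  r0: exp(X1) + (0)·1 = 0 ⇒ exp(X1) = 0
  r1: exp(X2) + (0)·1 = 0 ⇒ exp(X2) = 0
  r2: exp(X3) + (1)·1 = 0 ⇒ exp(X3) = -1
Π_2 = X3^-1 · X5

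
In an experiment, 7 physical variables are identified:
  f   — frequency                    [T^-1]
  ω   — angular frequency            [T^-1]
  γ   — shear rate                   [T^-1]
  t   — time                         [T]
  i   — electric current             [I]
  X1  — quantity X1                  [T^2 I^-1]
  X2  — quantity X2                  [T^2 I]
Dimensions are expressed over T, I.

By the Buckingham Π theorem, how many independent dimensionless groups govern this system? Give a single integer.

Dimensional matrix (T×I by f×ω×γ×t×i×X1×X2):
  T: [-1 -1 -1  1  0  2  2]
  I: [ 0  0  0  0  1 -1  1]
Echelon form has 2 nonzero rows (pivots: f,i)
n=7, r=2 ⇒ 5 dimensionless groups

5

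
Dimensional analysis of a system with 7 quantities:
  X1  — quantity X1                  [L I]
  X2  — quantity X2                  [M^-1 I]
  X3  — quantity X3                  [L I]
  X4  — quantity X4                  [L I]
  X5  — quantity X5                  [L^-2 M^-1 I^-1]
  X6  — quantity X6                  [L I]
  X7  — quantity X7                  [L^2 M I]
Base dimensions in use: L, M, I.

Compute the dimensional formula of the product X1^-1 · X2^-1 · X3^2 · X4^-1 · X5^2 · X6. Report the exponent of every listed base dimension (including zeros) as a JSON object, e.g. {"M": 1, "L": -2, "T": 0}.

{"L": -3, "M": -1, "I": -2}

Dimensional matrix (L×M×I by X1×X2×X3×X4×X5×X6×X7):
  L: [ 1  0  1  1 -2  1  2]
  M: [ 0 -1  0  0 -1  0  1]
  I: [ 1  1  1  1 -1  1  1]
  [L]: (-1)·1+(-1)·0+(2)·1+(-1)·1+(2)·-2+(1)·1 = -3
  [M]: (-1)·0+(-1)·-1+(2)·0+(-1)·0+(2)·-1+(1)·0 = -1
  [I]: (-1)·1+(-1)·1+(2)·1+(-1)·1+(2)·-1+(1)·1 = -2
⇒ L^-3 M^-1 I^-2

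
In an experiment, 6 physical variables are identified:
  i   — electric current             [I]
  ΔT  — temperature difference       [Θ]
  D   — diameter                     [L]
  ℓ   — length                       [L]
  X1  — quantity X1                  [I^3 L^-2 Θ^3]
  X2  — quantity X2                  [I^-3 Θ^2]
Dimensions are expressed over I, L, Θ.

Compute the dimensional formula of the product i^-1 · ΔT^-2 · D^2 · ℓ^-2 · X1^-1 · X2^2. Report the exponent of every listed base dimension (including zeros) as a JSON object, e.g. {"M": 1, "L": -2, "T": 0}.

{"I": -10, "L": 2, "Θ": -1}

Write exponents as rows I,L,Θ / cols i,ΔT,D,ℓ,X1,X2:
  I: [ 1  0  0  0  3 -3]
  L: [ 0  0  1  1 -2  0]
  Θ: [ 0  1  0  0  3  2]
  [I]: (-1)·1+(-2)·0+(2)·0+(-2)·0+(-1)·3+(2)·-3 = -10
  [L]: (-1)·0+(-2)·0+(2)·1+(-2)·1+(-1)·-2+(2)·0 = 2
  [Θ]: (-1)·0+(-2)·1+(2)·0+(-2)·0+(-1)·3+(2)·2 = -1
⇒ I^-10 L^2 Θ^-1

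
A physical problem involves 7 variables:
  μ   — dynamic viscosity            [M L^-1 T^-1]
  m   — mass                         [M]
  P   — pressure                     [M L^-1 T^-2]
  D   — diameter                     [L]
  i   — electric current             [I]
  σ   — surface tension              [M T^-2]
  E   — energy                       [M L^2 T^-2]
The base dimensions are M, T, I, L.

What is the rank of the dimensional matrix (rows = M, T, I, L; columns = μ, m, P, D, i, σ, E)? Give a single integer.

4

Dimensional matrix (M×T×I×L by μ×m×P×D×i×σ×E):
  M: [ 1  1  1  0  0  1  1]
  T: [-1  0 -2  0  0 -2 -2]
  I: [ 0  0  0  0  1  0  0]
  L: [-1  0 -1  1  0  0  2]
Row reduction gives pivot columns μ,m,P,i; rank = 4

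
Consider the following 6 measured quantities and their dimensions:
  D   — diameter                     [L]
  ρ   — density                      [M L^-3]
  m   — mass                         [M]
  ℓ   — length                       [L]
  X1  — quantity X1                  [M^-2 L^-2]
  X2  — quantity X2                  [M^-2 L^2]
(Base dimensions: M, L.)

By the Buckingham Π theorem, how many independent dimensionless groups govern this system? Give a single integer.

Exponent matrix [M,L] × [D,ρ,m,ℓ,X1,X2]:
  M: [ 0  1  1  0 -2 -2]
  L: [ 1 -3  0  1 -2  2]
Row reduction gives pivot columns D,ρ; rank = 2
Π count = n − r = 6 − 2 = 4

4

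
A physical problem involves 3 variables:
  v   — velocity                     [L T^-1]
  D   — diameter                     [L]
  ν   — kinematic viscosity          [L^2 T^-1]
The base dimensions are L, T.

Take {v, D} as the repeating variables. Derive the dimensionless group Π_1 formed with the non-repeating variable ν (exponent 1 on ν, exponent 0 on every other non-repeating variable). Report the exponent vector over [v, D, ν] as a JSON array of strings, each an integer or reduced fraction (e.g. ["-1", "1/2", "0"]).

Exponent matrix [L,T] × [v,D,ν]:
  L: [ 1  1  2]
  T: [-1  0 -1]
RREF → pivots at {v,D} ⇒ r = 2
Pivot set = {v,D}, free = {ν}
RREF:
  r0: [   1    0    1]
  r1: [   0    1    1]
Fix exponent of ν at 1; solve each RREF row for its pivot's exponent:
  r0: exp(v) + (1)·1 = 0 ⇒ exp(v) = -1
  r1: exp(D) + (1)·1 = 0 ⇒ exp(D) = -1
Π_1 = v^-1 · D^-1 · ν

["-1", "-1", "1"]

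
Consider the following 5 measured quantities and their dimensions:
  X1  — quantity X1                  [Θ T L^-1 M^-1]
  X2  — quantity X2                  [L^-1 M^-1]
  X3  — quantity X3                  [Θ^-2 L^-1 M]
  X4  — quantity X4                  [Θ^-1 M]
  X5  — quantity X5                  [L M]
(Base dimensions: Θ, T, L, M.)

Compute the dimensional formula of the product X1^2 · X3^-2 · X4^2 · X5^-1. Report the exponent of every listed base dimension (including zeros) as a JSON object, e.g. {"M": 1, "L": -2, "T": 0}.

Exponent matrix [Θ,T,L,M] × [X1,X2,X3,X4,X5]:
  Θ: [ 1  0 -2 -1  0]
  T: [ 1  0  0  0  0]
  L: [-1 -1 -1  0  1]
  M: [-1 -1  1  1  1]
  [Θ]: (2)·1+(-2)·-2+(2)·-1+(-1)·0 = 4
  [T]: (2)·1+(-2)·0+(2)·0+(-1)·0 = 2
  [L]: (2)·-1+(-2)·-1+(2)·0+(-1)·1 = -1
  [M]: (2)·-1+(-2)·1+(2)·1+(-1)·1 = -3
⇒ Θ^4 T^2 L^-1 M^-3

{"Θ": 4, "T": 2, "L": -1, "M": -3}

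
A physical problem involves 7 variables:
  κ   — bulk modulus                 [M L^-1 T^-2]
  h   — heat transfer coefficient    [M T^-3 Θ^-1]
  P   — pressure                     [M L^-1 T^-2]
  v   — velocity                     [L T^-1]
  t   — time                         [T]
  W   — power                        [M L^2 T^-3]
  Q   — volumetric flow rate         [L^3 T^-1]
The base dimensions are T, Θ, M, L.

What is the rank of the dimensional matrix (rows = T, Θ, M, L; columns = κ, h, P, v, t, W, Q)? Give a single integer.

4

Write exponents as rows T,Θ,M,L / cols κ,h,P,v,t,W,Q:
  T: [-2 -3 -2 -1  1 -3 -1]
  Θ: [ 0 -1  0  0  0  0  0]
  M: [ 1  1  1  0  0  1  0]
  L: [-1  0 -1  1  0  2  3]
Echelon form has 4 nonzero rows (pivots: κ,h,v,t)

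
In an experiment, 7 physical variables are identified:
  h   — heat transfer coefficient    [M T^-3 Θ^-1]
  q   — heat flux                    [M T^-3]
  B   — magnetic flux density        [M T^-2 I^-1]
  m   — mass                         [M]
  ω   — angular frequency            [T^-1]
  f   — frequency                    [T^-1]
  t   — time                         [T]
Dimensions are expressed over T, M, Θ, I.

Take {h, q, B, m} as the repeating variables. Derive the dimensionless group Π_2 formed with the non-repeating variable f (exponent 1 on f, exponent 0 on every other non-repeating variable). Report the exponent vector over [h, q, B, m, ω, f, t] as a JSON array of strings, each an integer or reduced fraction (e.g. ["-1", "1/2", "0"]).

Write exponents as rows T,M,Θ,I / cols h,q,B,m,ω,f,t:
  T: [-3 -3 -2  0 -1 -1  1]
  M: [ 1  1  1  1  0  0  0]
  Θ: [-1  0  0  0  0  0  0]
  I: [ 0  0 -1  0  0  0  0]
Row reduction gives pivot columns h,q,B,m; rank = 4
Repeat: h,q,B,m; free: ω,f,t
RREF:
  r0: [   1    0    0    0    0    0    0]
  r1: [   0    1    0    0  1/3  1/3 -1/3]
  r2: [   0    0    1    0    0    0    0]
  r3: [   0    0    0    1 -1/3 -1/3  1/3]
Fix exponent of f at 1, ω at 0, t at 0; solve each RREF row for its pivot's exponent:
  r0: exp(h) + (0)·1 = 0 ⇒ exp(h) = 0
  r1: exp(q) + (1/3)·1 = 0 ⇒ exp(q) = -1/3
  r2: exp(B) + (0)·1 = 0 ⇒ exp(B) = 0
  r3: exp(m) + (-1/3)·1 = 0 ⇒ exp(m) = 1/3
Π_2 = q^(-1/3) · m^(1/3) · f

["0", "-1/3", "0", "1/3", "0", "1", "0"]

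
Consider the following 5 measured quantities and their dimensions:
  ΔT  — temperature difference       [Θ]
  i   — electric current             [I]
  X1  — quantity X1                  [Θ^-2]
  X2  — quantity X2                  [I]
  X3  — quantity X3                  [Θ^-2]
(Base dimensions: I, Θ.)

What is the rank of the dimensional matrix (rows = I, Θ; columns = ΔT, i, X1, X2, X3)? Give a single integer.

2

Write exponents as rows I,Θ / cols ΔT,i,X1,X2,X3:
  I: [ 0  1  0  1  0]
  Θ: [ 1  0 -2  0 -2]
Echelon form has 2 nonzero rows (pivots: ΔT,i)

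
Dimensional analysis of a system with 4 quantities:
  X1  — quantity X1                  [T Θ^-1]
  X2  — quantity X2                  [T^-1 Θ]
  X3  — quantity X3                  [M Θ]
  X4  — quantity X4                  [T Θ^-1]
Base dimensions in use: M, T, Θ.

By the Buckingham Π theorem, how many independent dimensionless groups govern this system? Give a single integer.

2

Dimensional matrix (M×T×Θ by X1×X2×X3×X4):
  M: [ 0  0  1  0]
  T: [ 1 -1  0  1]
  Θ: [-1  1  1 -1]
Echelon form has 2 nonzero rows (pivots: X1,X3)
4 vars − rank 2 = 2 Π groups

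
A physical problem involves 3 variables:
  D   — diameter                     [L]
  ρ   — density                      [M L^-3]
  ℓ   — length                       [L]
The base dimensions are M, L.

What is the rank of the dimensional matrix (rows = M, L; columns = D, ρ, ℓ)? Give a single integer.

Exponent matrix [M,L] × [D,ρ,ℓ]:
  M: [ 0  1  0]
  L: [ 1 -3  1]
RREF → pivots at {D,ρ} ⇒ r = 2

2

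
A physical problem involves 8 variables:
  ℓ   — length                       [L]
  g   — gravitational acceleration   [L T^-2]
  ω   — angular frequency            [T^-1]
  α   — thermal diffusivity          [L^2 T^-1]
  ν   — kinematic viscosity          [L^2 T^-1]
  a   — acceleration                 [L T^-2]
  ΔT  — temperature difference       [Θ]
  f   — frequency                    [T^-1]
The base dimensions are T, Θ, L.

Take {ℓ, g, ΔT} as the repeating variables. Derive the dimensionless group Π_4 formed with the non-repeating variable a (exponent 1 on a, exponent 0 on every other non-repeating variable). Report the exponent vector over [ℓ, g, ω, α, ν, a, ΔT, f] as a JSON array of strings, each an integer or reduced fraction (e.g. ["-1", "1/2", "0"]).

Dimensional matrix (T×Θ×L by ℓ×g×ω×α×ν×a×ΔT×f):
  T: [ 0 -2 -1 -1 -1 -2  0 -1]
  Θ: [ 0  0  0  0  0  0  1  0]
  L: [ 1  1  0  2  2  1  0  0]
RREF → pivots at {ℓ,g,ΔT} ⇒ r = 3
Repeat: ℓ,g,ΔT; free: ω,α,ν,a,f
RREF:
  r0: [   1    0 -1/2  3/2  3/2    0    0 -1/2]
  r1: [   0    1  1/2  1/2  1/2    1    0  1/2]
  r2: [   0    0    0    0    0    0    1    0]
Fix exponent of a at 1, ω at 0, α at 0, ν at 0, f at 0; solve each RREF row for its pivot's exponent:
  r0: exp(ℓ) + (0)·1 = 0 ⇒ exp(ℓ) = 0
  r1: exp(g) + (1)·1 = 0 ⇒ exp(g) = -1
  r2: exp(ΔT) + (0)·1 = 0 ⇒ exp(ΔT) = 0
Π_4 = g^-1 · a

["0", "-1", "0", "0", "0", "1", "0", "0"]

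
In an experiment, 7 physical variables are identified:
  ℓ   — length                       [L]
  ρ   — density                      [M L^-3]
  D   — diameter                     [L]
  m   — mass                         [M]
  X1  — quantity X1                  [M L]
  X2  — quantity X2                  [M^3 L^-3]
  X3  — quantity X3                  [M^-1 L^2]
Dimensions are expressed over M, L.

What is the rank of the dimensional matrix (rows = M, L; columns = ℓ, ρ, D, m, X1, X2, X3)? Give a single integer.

Dimensional matrix (M×L by ℓ×ρ×D×m×X1×X2×X3):
  M: [ 0  1  0  1  1  3 -1]
  L: [ 1 -3  1  0  1 -3  2]
Row reduction gives pivot columns ℓ,ρ; rank = 2

2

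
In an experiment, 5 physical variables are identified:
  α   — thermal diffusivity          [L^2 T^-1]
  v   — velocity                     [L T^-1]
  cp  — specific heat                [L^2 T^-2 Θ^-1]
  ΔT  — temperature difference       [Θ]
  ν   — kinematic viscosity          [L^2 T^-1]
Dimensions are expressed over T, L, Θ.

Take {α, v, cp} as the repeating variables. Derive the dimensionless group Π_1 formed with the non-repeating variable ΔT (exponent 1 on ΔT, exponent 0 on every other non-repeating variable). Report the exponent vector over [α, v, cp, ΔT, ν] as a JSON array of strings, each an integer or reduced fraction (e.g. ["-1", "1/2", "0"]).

["0", "-2", "1", "1", "0"]

Write exponents as rows T,L,Θ / cols α,v,cp,ΔT,ν:
  T: [-1 -1 -2  0 -1]
  L: [ 2  1  2  0  2]
  Θ: [ 0  0 -1  1  0]
Echelon form has 3 nonzero rows (pivots: α,v,cp)
Repeat: α,v,cp; free: ΔT,ν
RREF:
  r0: [   1    0    0    0    1]
  r1: [   0    1    0    2    0]
  r2: [   0    0    1   -1    0]
Fix exponent of ΔT at 1, ν at 0; solve each RREF row for its pivot's exponent:
  r0: exp(α) + (0)·1 = 0 ⇒ exp(α) = 0
  r1: exp(v) + (2)·1 = 0 ⇒ exp(v) = -2
  r2: exp(cp) + (-1)·1 = 0 ⇒ exp(cp) = 1
Π_1 = v^-2 · cp · ΔT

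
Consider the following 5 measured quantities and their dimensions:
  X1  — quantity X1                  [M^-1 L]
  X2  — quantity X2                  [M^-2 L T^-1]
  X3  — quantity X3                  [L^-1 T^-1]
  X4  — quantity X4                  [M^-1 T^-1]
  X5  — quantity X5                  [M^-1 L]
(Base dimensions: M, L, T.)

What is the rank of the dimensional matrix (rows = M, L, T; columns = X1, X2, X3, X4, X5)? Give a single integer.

Write exponents as rows M,L,T / cols X1,X2,X3,X4,X5:
  M: [-1 -2  0 -1 -1]
  L: [ 1  1 -1  0  1]
  T: [ 0 -1 -1 -1  0]
Echelon form has 2 nonzero rows (pivots: X1,X2)

2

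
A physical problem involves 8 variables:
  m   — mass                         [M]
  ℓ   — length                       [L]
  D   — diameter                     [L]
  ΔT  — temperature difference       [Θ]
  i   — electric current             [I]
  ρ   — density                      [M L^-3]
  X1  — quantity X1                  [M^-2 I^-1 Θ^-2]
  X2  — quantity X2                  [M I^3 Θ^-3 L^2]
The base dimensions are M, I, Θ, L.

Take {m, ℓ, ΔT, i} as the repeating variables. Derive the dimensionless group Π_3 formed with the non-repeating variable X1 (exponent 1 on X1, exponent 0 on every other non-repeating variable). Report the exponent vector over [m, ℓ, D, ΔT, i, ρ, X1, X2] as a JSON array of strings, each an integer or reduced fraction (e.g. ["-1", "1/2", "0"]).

Dimensional matrix (M×I×Θ×L by m×ℓ×D×ΔT×i×ρ×X1×X2):
  M: [ 1  0  0  0  0  1 -2  1]
  I: [ 0  0  0  0  1  0 -1  3]
  Θ: [ 0  0  0  1  0  0 -2 -3]
  L: [ 0  1  1  0  0 -3  0  2]
Row reduction gives pivot columns m,ℓ,ΔT,i; rank = 4
Pivot set = {m,ℓ,ΔT,i}, free = {D,ρ,X1,X2}
RREF:
  r0: [   1    0    0    0    0    1   -2    1]
  r1: [   0    1    1    0    0   -3    0    2]
  r2: [   0    0    0    1    0    0   -2   -3]
  r3: [   0    0    0    0    1    0   -1    3]
Fix exponent of X1 at 1, D at 0, ρ at 0, X2 at 0; solve each RREF row for its pivot's exponent:
  r0: exp(m) + (-2)·1 = 0 ⇒ exp(m) = 2
  r1: exp(ℓ) + (0)·1 = 0 ⇒ exp(ℓ) = 0
  r2: exp(ΔT) + (-2)·1 = 0 ⇒ exp(ΔT) = 2
  r3: exp(i) + (-1)·1 = 0 ⇒ exp(i) = 1
Π_3 = m^2 · ΔT^2 · i · X1

["2", "0", "0", "2", "1", "0", "1", "0"]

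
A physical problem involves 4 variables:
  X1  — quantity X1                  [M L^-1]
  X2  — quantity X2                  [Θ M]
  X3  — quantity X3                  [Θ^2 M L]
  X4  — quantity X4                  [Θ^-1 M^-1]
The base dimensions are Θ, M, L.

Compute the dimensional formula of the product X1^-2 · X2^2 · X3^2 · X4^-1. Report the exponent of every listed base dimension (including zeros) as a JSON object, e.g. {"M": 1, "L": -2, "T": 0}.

Write exponents as rows Θ,M,L / cols X1,X2,X3,X4:
  Θ: [ 0  1  2 -1]
  M: [ 1  1  1 -1]
  L: [-1  0  1  0]
  [Θ]: (-2)·0+(2)·1+(2)·2+(-1)·-1 = 7
  [M]: (-2)·1+(2)·1+(2)·1+(-1)·-1 = 3
  [L]: (-2)·-1+(2)·0+(2)·1+(-1)·0 = 4
⇒ Θ^7 M^3 L^4

{"Θ": 7, "M": 3, "L": 4}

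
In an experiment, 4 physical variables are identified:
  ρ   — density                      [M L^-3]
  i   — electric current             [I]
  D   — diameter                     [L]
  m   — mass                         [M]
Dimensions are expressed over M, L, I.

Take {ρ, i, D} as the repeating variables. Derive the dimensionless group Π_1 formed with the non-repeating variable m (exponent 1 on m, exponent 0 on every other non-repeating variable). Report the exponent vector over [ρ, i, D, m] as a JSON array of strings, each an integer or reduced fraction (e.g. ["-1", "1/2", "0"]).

Write exponents as rows M,L,I / cols ρ,i,D,m:
  M: [ 1  0  0  1]
  L: [-3  0  1  0]
  I: [ 0  1  0  0]
RREF → pivots at {ρ,i,D} ⇒ r = 3
Pivot set = {ρ,i,D}, free = {m}
RREF:
  r0: [   1    0    0    1]
  r1: [   0    1    0    0]
  r2: [   0    0    1    3]
Fix exponent of m at 1; solve each RREF row for its pivot's exponent:
  r0: exp(ρ) + (1)·1 = 0 ⇒ exp(ρ) = -1
  r1: exp(i) + (0)·1 = 0 ⇒ exp(i) = 0
  r2: exp(D) + (3)·1 = 0 ⇒ exp(D) = -3
Π_1 = ρ^-1 · D^-3 · m

["-1", "0", "-3", "1"]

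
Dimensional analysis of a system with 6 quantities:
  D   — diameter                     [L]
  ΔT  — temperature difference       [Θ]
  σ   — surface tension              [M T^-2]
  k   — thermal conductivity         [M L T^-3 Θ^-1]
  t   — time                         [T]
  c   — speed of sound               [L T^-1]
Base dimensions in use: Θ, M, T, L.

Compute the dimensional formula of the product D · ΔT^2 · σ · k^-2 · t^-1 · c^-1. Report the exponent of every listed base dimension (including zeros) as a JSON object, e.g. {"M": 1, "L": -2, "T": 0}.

{"Θ": 4, "M": -1, "T": 4, "L": -2}

Exponent matrix [Θ,M,T,L] × [D,ΔT,σ,k,t,c]:
  Θ: [ 0  1  0 -1  0  0]
  M: [ 0  0  1  1  0  0]
  T: [ 0  0 -2 -3  1 -1]
  L: [ 1  0  0  1  0  1]
  [Θ]: (1)·0+(2)·1+(1)·0+(-2)·-1+(-1)·0+(-1)·0 = 4
  [M]: (1)·0+(2)·0+(1)·1+(-2)·1+(-1)·0+(-1)·0 = -1
  [T]: (1)·0+(2)·0+(1)·-2+(-2)·-3+(-1)·1+(-1)·-1 = 4
  [L]: (1)·1+(2)·0+(1)·0+(-2)·1+(-1)·0+(-1)·1 = -2
⇒ Θ^4 M^-1 T^4 L^-2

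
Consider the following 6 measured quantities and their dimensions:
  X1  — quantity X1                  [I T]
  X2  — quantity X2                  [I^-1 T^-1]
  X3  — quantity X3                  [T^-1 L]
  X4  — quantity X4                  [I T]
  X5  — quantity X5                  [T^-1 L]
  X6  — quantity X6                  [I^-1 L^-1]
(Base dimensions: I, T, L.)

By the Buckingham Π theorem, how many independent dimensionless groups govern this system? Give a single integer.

4

Exponent matrix [I,T,L] × [X1,X2,X3,X4,X5,X6]:
  I: [ 1 -1  0  1  0 -1]
  T: [ 1 -1 -1  1 -1  0]
  L: [ 0  0  1  0  1 -1]
RREF → pivots at {X1,X3} ⇒ r = 2
6 vars − rank 2 = 4 Π groups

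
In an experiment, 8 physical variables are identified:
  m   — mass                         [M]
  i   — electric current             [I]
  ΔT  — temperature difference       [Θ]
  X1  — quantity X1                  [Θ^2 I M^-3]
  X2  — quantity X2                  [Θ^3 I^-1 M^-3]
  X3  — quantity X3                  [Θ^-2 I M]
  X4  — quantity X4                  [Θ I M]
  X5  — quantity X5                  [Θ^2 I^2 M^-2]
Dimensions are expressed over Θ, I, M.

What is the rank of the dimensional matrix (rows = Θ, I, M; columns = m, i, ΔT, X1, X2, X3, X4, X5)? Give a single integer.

Write exponents as rows Θ,I,M / cols m,i,ΔT,X1,X2,X3,X4,X5:
  Θ: [ 0  0  1  2  3 -2  1  2]
  I: [ 0  1  0  1 -1  1  1  2]
  M: [ 1  0  0 -3 -3  1  1 -2]
Row reduction gives pivot columns m,i,ΔT; rank = 3

3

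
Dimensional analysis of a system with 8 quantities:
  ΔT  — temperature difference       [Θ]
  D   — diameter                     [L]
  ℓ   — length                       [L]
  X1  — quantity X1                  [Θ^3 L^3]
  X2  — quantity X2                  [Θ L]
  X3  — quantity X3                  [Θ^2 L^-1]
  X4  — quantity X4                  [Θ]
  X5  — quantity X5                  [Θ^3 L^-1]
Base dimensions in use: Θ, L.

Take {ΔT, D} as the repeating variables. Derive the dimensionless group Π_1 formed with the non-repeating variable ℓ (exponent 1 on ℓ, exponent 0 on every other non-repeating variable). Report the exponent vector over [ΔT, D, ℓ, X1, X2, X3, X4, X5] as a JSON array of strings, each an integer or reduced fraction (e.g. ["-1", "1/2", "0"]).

["0", "-1", "1", "0", "0", "0", "0", "0"]

Exponent matrix [Θ,L] × [ΔT,D,ℓ,X1,X2,X3,X4,X5]:
  Θ: [ 1  0  0  3  1  2  1  3]
  L: [ 0  1  1  3  1 -1  0 -1]
Echelon form has 2 nonzero rows (pivots: ΔT,D)
Repeat: ΔT,D; free: ℓ,X1,X2,X3,X4,X5
RREF:
  r0: [   1    0    0    3    1    2    1    3]
  r1: [   0    1    1    3    1   -1    0   -1]
Fix exponent of ℓ at 1, X1 at 0, X2 at 0, X3 at 0, X4 at 0, X5 at 0; solve each RREF row for its pivot's exponent:
  r0: exp(ΔT) + (0)·1 = 0 ⇒ exp(ΔT) = 0
  r1: exp(D) + (1)·1 = 0 ⇒ exp(D) = -1
Π_1 = D^-1 · ℓ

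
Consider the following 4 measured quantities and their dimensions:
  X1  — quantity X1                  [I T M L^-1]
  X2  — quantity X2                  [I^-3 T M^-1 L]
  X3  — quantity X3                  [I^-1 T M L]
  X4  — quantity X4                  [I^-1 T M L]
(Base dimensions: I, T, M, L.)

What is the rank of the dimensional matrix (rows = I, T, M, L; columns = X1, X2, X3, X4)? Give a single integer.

3

Write exponents as rows I,T,M,L / cols X1,X2,X3,X4:
  I: [ 1 -3 -1 -1]
  T: [ 1  1  1  1]
  M: [ 1 -1  1  1]
  L: [-1  1  1  1]
RREF → pivots at {X1,X2,X3} ⇒ r = 3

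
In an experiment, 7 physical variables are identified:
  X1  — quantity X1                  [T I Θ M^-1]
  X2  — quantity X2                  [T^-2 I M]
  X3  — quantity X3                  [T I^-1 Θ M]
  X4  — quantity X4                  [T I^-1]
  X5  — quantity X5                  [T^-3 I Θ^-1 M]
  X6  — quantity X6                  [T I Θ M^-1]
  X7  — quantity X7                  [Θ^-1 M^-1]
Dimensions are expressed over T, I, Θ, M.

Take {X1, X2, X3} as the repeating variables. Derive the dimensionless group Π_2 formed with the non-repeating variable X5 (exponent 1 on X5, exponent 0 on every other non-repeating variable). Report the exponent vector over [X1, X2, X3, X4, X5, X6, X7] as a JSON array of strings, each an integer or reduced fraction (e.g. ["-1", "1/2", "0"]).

["1/2", "-1", "1/2", "0", "1", "0", "0"]

Dimensional matrix (T×I×Θ×M by X1×X2×X3×X4×X5×X6×X7):
  T: [ 1 -2  1  1 -3  1  0]
  I: [ 1  1 -1 -1  1  1  0]
  Θ: [ 1  0  1  0 -1  1 -1]
  M: [-1  1  1  0  1 -1 -1]
Row reduction gives pivot columns X1,X2,X3; rank = 3
Repeat: X1,X2,X3; free: X4,X5,X6,X7
RREF:
  r0: [   1    0    0 -1/4 -1/2    1 -1/4]
  r1: [   0    1    0 -1/2    1    0 -1/2]
  r2: [   0    0    1  1/4 -1/2    0 -3/4]
  r3: [   0    0    0    0    0    0    0]
Fix exponent of X5 at 1, X4 at 0, X6 at 0, X7 at 0; solve each RREF row for its pivot's exponent:
  r0: exp(X1) + (-1/2)·1 = 0 ⇒ exp(X1) = 1/2
  r1: exp(X2) + (1)·1 = 0 ⇒ exp(X2) = -1
  r2: exp(X3) + (-1/2)·1 = 0 ⇒ exp(X3) = 1/2
Π_2 = X1^(1/2) · X2^-1 · X3^(1/2) · X5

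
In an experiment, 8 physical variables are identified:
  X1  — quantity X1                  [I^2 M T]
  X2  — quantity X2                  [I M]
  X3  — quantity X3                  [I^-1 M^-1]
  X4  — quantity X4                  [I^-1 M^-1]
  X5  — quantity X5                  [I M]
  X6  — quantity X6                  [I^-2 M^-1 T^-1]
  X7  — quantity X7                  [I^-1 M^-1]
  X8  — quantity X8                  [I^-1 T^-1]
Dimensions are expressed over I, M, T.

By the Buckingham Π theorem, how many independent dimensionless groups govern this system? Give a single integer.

Write exponents as rows I,M,T / cols X1,X2,X3,X4,X5,X6,X7,X8:
  I: [ 2  1 -1 -1  1 -2 -1 -1]
  M: [ 1  1 -1 -1  1 -1 -1  0]
  T: [ 1  0  0  0  0 -1  0 -1]
RREF → pivots at {X1,X2} ⇒ r = 2
8 vars − rank 2 = 6 Π groups

6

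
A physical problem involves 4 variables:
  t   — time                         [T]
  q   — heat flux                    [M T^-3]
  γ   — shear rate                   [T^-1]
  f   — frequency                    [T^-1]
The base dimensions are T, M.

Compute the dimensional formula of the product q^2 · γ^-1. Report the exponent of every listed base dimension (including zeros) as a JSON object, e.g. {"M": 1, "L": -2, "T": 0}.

Dimensional matrix (T×M by t×q×γ×f):
  T: [ 1 -3 -1 -1]
  M: [ 0  1  0  0]
  [T]: (2)·-3+(-1)·-1 = -5
  [M]: (2)·1+(-1)·0 = 2
⇒ T^-5 M^2

{"T": -5, "M": 2}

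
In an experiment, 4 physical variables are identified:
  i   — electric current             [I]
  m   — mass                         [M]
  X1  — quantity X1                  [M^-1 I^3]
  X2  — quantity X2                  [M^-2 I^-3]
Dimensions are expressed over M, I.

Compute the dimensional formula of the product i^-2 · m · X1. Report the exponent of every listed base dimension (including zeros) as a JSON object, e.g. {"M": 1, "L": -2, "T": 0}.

{"M": 0, "I": 1}

Dimensional matrix (M×I by i×m×X1×X2):
  M: [ 0  1 -1 -2]
  I: [ 1  0  3 -3]
  [M]: (-2)·0+(1)·1+(1)·-1 = 0
  [I]: (-2)·1+(1)·0+(1)·3 = 1
⇒ I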